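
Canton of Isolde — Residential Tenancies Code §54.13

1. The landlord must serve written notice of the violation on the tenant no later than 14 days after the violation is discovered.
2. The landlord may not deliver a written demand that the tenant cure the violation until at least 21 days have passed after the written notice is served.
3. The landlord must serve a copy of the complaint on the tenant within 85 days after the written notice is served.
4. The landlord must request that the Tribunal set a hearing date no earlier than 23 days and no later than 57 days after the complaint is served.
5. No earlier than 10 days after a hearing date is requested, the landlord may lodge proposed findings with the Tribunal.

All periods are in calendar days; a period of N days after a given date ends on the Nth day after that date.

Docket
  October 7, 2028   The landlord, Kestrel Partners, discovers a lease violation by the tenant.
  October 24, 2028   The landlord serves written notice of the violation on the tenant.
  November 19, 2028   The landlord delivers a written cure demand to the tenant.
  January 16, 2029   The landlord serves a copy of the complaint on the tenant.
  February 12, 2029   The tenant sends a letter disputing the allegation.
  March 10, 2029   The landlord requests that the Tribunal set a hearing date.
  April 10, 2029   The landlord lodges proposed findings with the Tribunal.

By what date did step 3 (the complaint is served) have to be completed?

Step 3 runs from October 24, 2028, when the written notice is served. 85 days after October 24, 2028 is January 17, 2029.

January 17, 2029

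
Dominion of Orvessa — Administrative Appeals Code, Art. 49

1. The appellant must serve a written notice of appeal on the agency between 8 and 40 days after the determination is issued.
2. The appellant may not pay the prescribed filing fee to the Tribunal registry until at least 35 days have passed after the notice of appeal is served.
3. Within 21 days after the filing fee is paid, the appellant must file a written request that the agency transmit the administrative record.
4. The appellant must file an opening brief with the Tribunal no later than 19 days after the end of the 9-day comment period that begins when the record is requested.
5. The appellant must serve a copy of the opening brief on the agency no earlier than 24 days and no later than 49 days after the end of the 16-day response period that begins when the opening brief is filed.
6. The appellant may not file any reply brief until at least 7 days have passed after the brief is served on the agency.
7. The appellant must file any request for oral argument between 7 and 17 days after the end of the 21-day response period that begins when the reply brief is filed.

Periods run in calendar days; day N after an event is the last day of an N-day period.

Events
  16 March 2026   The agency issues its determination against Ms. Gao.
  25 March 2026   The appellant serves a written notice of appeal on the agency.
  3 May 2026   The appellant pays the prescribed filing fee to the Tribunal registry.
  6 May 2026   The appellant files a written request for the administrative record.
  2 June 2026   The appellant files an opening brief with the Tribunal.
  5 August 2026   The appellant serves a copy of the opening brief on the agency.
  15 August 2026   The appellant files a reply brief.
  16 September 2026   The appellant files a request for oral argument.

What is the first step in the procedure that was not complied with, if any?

(1) the permitted window runs from 16 March 2026 + 8 = 24 March 2026 to 16 March 2026 + 40 = 25 April 2026; 25 March 2026 falls inside that range.
(2) permitted from 25 March 2026 + 35 days = 29 April 2026 onward; 3 May 2026 is on or after that date.
(3) due by 3 May 2026 + 21 days = 24 May 2026; 6 May 2026 is within that limit.
(4) due by 15 May 2026 + 19 days = 3 June 2026; 2 June 2026 is within that limit.
(5) the permitted window runs from 18 June 2026 + 24 = 12 July 2026 to 18 June 2026 + 49 = 6 August 2026; 5 August 2026 falls inside that range.
(6) permitted from 5 August 2026 + 7 days = 12 August 2026 onward; 15 August 2026 is on or after that date.
(7) the permitted window runs from 5 September 2026 + 7 = 12 September 2026 to 5 September 2026 + 17 = 22 September 2026; done 16 September 2026, which is between those dates.

None — every step was satisfied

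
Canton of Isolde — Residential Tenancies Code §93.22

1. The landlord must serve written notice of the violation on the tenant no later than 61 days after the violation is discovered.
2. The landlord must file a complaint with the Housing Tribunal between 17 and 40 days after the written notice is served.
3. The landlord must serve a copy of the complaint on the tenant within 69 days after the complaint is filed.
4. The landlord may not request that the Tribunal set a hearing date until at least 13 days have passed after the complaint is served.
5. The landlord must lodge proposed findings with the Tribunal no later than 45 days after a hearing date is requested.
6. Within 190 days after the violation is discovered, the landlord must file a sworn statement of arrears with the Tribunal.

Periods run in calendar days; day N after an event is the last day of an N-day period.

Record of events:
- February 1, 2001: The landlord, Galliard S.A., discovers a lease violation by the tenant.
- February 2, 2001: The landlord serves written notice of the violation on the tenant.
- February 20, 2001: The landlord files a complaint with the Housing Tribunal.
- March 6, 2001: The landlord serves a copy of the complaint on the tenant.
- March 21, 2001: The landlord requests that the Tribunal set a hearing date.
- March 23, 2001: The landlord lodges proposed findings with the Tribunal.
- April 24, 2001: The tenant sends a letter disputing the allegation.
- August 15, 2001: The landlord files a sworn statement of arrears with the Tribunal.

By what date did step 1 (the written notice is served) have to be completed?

Step 1 runs from February 1, 2001, when the violation is discovered. 61 days after February 1, 2001 is April 3, 2001.

April 3, 2001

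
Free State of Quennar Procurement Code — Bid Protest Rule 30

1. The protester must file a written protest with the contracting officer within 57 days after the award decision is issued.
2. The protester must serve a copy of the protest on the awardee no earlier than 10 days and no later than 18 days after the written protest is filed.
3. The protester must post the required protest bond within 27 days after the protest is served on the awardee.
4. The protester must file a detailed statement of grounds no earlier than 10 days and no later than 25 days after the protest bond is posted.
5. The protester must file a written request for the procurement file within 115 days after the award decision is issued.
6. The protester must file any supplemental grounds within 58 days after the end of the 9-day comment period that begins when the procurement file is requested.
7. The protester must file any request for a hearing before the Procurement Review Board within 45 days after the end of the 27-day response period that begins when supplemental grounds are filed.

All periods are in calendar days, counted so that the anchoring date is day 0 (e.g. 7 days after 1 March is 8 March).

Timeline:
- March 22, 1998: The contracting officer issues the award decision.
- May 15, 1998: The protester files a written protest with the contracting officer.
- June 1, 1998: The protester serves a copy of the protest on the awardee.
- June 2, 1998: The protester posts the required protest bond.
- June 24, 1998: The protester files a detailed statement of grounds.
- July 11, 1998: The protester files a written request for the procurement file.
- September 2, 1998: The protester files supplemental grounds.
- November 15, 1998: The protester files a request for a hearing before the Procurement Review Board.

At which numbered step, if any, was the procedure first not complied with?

(1) due by March 22, 1998 + 57 days = May 18, 1998; done May 15, 1998 — timely.
(2) the permitted window runs from May 15, 1998 + 10 = May 25, 1998 to May 15, 1998 + 18 = June 2, 1998; done June 1, 1998, which is between those dates.
(3) due by June 1, 1998 + 27 days = June 28, 1998; June 2, 1998 is within that limit.
(4) the permitted window runs from June 2, 1998 + 10 = June 12, 1998 to June 2, 1998 + 25 = June 27, 1998; June 24, 1998 falls inside that range.
(5) due by March 22, 1998 + 115 days = July 15, 1998; July 11, 1998 is within that limit.
(6) due by July 20, 1998 + 58 days = September 16, 1998; completed September 2, 1998, before the deadline.
(7) due by September 29, 1998 + 45 days = November 13, 1998; not done until November 15, 1998, 2 days after the deadline.
The procedure was therefore not followed at step 7.

Step 7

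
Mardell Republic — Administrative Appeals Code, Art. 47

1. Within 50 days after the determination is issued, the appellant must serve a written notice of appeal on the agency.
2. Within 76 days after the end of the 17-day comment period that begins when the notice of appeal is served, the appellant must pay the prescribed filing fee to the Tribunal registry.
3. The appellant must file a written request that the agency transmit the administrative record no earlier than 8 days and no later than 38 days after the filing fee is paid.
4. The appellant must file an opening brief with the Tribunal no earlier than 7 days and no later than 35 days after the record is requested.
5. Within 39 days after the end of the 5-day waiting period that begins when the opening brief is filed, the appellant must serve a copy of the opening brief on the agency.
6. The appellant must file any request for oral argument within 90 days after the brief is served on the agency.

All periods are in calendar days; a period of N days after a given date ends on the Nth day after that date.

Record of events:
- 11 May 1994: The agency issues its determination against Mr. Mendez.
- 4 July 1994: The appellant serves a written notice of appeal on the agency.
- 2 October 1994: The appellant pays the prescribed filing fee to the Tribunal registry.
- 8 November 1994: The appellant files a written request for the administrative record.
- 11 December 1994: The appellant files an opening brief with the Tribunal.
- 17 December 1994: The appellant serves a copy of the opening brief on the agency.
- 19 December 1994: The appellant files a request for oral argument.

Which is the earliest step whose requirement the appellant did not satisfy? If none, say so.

Step 1 — counting 50 days from 11 May 1994 (when the determination is issued) gives a deadline of 30 June 1994; done 4 July 1994 — 4 days late.

Step 1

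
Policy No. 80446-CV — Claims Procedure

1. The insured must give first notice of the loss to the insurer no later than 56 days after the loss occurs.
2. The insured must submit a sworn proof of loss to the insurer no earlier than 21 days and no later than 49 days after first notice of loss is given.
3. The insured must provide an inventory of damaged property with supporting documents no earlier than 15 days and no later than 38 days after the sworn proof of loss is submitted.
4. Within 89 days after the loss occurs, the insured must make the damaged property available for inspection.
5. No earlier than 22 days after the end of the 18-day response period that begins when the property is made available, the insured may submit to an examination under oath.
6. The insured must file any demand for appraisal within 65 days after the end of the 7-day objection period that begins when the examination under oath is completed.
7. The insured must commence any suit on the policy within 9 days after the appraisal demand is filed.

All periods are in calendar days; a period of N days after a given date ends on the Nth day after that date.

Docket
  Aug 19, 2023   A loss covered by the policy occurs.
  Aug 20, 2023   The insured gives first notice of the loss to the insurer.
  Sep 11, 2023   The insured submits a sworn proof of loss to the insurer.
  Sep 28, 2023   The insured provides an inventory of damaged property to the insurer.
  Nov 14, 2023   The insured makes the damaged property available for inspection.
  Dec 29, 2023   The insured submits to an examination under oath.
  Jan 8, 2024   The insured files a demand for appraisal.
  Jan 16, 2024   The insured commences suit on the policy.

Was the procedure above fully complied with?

Yes

(1) due by Aug 19, 2023 + 56 days = Oct 14, 2023; completed Aug 20, 2023, before the deadline.
(2) the permitted window runs from Aug 20, 2023 + 21 = Sep 10, 2023 to Aug 20, 2023 + 49 = Oct 8, 2023; done Sep 11, 2023, which is between those dates.
(3) the permitted window runs from Sep 11, 2023 + 15 = Sep 26, 2023 to Sep 11, 2023 + 38 = Oct 19, 2023; Sep 28, 2023 falls inside that range.
(4) due by Aug 19, 2023 + 89 days = Nov 16, 2023; Nov 14, 2023 is within that limit.
(5) permitted from Dec 2, 2023 + 22 days = Dec 24, 2023 onward; Dec 29, 2023 is on or after that date.
(6) due by Jan 5, 2024 + 65 days = Mar 10, 2024; done Jan 8, 2024 — timely.
(7) due by Jan 8, 2024 + 9 days = Jan 17, 2024; done Jan 16, 2024 — timely.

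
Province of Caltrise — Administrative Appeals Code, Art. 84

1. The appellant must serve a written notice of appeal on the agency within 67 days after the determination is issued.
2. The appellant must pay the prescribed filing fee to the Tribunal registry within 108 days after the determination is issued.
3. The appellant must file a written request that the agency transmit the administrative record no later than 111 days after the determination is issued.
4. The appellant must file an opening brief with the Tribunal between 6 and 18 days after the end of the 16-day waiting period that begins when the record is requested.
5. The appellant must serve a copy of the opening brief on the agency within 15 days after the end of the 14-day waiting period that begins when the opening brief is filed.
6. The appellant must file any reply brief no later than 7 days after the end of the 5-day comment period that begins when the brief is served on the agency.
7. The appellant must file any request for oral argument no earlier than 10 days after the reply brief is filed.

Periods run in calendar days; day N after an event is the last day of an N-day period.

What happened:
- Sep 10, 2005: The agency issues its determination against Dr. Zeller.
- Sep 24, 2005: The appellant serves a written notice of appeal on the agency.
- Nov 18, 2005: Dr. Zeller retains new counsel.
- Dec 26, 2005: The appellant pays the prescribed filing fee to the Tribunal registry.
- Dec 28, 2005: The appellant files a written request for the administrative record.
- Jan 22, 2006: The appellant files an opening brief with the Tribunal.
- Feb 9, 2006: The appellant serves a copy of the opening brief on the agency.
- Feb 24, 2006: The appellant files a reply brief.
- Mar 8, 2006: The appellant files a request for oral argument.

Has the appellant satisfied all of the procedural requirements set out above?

No

Step 1: 67 days after Sep 10, 2005 (when the determination is issued) is Nov 16, 2005; Sep 24, 2005 is within that limit.
Step 2: 108 days after Sep 10, 2005 (when the determination is issued) is Dec 27, 2005; Dec 26, 2005 is within that limit.
Step 3: 111 days after Sep 10, 2005 (when the determination is issued) is Dec 30, 2005; completed Dec 28, 2005, before the deadline.
Step 4: the window is 6–18 days after Jan 13, 2006 (end of the 16-day waiting period, which began when the record is requested on Dec 28, 2005), so Jan 19, 2006 through Jan 31, 2006; done Jan 22, 2006, which is between those dates.
Step 5: 15 days after Feb 5, 2006 (end of the 14-day waiting period, which began when the opening brief is filed on Jan 22, 2006) is Feb 20, 2006; done Feb 9, 2006 — timely.
Step 6: 7 days after Feb 14, 2006 (end of the 5-day comment period, which began when the brief is served on the agency on Feb 9, 2006) is Feb 21, 2006; not done until Feb 24, 2006, 3 days after the deadline.
Later steps need not be reached.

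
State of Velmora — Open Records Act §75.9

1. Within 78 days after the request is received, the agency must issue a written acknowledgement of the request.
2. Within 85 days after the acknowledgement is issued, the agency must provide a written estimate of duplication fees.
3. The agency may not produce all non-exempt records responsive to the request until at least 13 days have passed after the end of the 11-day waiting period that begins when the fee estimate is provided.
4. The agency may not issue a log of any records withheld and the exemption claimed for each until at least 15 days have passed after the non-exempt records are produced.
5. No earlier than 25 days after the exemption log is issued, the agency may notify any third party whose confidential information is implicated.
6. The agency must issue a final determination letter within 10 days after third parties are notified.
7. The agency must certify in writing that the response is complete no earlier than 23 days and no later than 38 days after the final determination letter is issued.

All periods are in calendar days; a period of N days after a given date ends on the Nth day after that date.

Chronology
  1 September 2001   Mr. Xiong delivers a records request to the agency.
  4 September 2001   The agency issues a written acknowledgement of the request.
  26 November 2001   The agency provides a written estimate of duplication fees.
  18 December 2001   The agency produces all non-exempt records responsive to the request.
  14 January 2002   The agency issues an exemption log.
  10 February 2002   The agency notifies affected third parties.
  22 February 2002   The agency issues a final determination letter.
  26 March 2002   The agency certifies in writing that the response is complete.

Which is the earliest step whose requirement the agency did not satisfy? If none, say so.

Step 3

Step 1: 78 days after 1 September 2001 (when the request is received) is 18 November 2001; 4 September 2001 is within that limit.
Step 2: 85 days after 4 September 2001 (when the acknowledgement is issued) is 28 November 2001; done 26 November 2001 — timely.
Step 3: the earliest permitted date is 13 days after 7 December 2001 (end of the 11-day waiting period, which began when the fee estimate is provided on 26 November 2001), i.e. 20 December 2001; 18 December 2001 is 2 days before the earliest permitted date.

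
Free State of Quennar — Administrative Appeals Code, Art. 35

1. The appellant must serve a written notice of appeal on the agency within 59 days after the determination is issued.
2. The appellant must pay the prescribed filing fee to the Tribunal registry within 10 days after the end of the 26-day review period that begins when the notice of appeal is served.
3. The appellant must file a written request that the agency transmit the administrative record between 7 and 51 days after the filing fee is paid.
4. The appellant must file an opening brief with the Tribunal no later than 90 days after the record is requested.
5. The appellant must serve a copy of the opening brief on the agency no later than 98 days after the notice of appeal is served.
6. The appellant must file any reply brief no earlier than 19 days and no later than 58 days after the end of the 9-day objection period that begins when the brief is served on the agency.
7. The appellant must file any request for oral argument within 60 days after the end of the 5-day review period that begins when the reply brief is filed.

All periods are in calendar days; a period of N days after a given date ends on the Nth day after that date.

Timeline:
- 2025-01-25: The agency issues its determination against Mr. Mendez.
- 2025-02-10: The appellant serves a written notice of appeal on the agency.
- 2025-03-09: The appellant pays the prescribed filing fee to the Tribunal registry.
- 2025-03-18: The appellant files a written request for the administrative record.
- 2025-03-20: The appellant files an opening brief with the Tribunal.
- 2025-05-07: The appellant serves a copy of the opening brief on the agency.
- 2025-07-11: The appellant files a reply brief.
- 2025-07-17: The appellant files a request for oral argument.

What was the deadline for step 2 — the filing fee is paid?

2025-03-18

The notice of appeal is served on 2025-02-10; the 26-day review period therefore ends 2025-03-08, and step 2 runs from that date. 10 days after 2025-03-08 is 2025-03-18.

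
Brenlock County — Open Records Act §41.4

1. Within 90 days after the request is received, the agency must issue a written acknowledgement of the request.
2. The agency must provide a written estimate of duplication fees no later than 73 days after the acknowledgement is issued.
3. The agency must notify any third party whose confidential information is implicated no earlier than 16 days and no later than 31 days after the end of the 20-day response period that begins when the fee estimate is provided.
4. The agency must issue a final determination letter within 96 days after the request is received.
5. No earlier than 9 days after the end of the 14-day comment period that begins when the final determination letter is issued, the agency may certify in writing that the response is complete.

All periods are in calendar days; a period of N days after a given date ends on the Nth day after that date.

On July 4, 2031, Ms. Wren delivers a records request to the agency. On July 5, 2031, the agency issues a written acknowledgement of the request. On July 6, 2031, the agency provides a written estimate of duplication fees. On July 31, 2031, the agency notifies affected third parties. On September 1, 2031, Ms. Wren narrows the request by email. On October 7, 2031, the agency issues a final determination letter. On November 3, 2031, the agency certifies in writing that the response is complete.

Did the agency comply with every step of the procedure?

(1) due by July 4, 2031 + 90 days = October 2, 2031; July 5, 2031 is within that limit.
(2) due by July 5, 2031 + 73 days = September 16, 2031; completed July 6, 2031, before the deadline.
(3) the permitted window runs from July 26, 2031 + 16 = August 11, 2031 to July 26, 2031 + 31 = August 26, 2031; July 31, 2031 is 11 days too early.

No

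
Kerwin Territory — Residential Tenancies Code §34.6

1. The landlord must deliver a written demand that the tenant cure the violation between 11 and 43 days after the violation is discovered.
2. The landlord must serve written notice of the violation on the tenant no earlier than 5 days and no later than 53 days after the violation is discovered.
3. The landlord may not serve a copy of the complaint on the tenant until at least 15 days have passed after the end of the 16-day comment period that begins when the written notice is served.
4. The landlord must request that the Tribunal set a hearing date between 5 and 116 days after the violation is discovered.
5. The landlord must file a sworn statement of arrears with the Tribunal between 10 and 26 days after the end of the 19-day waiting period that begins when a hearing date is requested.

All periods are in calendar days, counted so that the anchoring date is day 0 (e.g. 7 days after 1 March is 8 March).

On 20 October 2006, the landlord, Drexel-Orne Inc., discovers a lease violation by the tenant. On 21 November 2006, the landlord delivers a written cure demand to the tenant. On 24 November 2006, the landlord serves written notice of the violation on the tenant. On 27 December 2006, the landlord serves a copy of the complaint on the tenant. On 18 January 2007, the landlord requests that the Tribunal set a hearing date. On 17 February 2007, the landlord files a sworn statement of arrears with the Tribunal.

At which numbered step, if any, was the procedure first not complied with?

Step 1: the window is 11–43 days after 20 October 2006 (when the violation is discovered), so 31 October 2006 through 2 December 2006; done 21 November 2006 — within the window.
Step 2: the window is 5–53 days after 20 October 2006 (when the violation is discovered), so 25 October 2006 through 12 December 2006; done 24 November 2006 — within the window.
Step 3: the earliest permitted date is 15 days after 10 December 2006 (end of the 16-day comment period, which began when the written notice is served on 24 November 2006), i.e. 25 December 2006; done 27 December 2006, after the minimum wait.
Step 4: the window is 5–116 days after 20 October 2006 (when the violation is discovered), so 25 October 2006 through 13 February 2007; 18 January 2007 falls inside that range.
Step 5: the window is 10–26 days after 6 February 2007 (end of the 19-day waiting period, which began when a hearing date is requested on 18 January 2007), so 16 February 2007 through 4 March 2007; done 17 February 2007 — within the window.

None — every step was satisfied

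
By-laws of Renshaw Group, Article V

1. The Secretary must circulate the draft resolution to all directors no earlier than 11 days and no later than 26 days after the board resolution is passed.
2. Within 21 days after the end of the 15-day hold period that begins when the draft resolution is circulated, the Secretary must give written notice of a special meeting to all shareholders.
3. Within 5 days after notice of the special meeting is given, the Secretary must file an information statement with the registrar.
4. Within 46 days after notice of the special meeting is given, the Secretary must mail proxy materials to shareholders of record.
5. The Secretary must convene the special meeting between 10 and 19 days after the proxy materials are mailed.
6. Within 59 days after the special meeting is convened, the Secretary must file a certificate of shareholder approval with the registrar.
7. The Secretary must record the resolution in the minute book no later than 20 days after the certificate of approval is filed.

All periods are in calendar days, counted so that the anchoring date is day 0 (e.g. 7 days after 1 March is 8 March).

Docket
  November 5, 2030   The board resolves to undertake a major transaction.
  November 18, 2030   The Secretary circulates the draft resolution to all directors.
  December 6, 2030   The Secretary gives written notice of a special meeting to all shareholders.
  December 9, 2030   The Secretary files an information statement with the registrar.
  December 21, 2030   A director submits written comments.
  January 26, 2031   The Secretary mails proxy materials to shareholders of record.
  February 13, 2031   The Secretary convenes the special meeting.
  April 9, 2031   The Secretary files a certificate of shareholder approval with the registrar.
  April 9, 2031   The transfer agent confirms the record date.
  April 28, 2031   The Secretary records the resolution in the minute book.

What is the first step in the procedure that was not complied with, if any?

(1) the permitted window runs from November 5, 2030 + 11 = November 16, 2030 to November 5, 2030 + 26 = December 1, 2030; done November 18, 2030, which is between those dates.
(2) due by December 3, 2030 + 21 days = December 24, 2030; December 6, 2030 is within that limit.
(3) due by December 6, 2030 + 5 days = December 11, 2030; done December 9, 2030 — timely.
(4) due by December 6, 2030 + 46 days = January 21, 2031; done January 26, 2031 — 5 days late.
The procedure was therefore not followed at step 4.

Step 4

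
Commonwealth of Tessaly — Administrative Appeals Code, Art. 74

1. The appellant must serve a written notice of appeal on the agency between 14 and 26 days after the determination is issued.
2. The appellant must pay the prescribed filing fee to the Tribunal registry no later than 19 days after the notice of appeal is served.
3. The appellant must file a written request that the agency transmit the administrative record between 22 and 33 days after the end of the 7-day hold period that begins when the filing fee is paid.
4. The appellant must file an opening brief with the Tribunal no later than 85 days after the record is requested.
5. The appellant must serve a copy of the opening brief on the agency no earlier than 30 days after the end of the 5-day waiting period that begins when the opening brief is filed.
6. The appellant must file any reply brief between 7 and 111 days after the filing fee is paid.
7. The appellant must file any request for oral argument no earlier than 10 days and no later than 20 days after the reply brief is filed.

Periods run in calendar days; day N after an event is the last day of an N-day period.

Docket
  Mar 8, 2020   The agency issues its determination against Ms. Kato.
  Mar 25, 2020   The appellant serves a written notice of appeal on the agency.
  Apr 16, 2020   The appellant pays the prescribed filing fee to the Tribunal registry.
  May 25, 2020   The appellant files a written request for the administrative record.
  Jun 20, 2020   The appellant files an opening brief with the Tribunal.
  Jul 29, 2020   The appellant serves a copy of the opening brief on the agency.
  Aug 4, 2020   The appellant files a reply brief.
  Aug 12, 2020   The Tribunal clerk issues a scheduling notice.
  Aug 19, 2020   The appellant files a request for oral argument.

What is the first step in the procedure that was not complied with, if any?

Step 2

Step 1 — 14 and 26 days from Mar 8, 2020 (when the determination is issued) are Mar 22, 2020 and Apr 3, 2020 respectively; done Mar 25, 2020 — within the window.
Step 2 — counting 19 days from Mar 25, 2020 (when the notice of appeal is served) gives a deadline of Apr 13, 2020; not done until Apr 16, 2020, 3 days after the deadline.
That is the first point of non-compliance.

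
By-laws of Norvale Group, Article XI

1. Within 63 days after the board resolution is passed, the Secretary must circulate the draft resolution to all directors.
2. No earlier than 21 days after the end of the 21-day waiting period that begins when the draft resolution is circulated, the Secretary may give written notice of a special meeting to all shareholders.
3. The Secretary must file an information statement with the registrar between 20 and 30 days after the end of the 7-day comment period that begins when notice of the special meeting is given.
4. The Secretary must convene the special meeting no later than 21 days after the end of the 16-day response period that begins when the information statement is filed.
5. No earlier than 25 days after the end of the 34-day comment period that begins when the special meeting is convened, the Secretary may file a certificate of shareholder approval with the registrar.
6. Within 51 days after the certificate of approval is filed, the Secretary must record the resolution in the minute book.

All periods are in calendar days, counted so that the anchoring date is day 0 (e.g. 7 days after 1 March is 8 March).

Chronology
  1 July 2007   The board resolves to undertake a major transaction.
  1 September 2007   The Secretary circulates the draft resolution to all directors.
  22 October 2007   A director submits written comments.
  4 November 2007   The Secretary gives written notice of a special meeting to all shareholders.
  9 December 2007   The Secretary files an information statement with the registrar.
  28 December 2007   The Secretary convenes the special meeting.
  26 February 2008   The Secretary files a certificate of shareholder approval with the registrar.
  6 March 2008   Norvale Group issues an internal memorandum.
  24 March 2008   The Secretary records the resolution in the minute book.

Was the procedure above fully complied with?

Yes

(1) due by 1 July 2007 + 63 days = 2 September 2007; completed 1 September 2007, before the deadline.
(2) permitted from 22 September 2007 + 21 days = 13 October 2007 onward; 4 November 2007 is on or after that date.
(3) the permitted window runs from 11 November 2007 + 20 = 1 December 2007 to 11 November 2007 + 30 = 11 December 2007; done 9 December 2007 — within the window.
(4) due by 25 December 2007 + 21 days = 15 January 2008; completed 28 December 2007, before the deadline.
(5) permitted from 31 January 2008 + 25 days = 25 February 2008 onward; done 26 February 2008 — permitted.
(6) due by 26 February 2008 + 51 days = 17 April 2008; completed 24 March 2008, before the deadline.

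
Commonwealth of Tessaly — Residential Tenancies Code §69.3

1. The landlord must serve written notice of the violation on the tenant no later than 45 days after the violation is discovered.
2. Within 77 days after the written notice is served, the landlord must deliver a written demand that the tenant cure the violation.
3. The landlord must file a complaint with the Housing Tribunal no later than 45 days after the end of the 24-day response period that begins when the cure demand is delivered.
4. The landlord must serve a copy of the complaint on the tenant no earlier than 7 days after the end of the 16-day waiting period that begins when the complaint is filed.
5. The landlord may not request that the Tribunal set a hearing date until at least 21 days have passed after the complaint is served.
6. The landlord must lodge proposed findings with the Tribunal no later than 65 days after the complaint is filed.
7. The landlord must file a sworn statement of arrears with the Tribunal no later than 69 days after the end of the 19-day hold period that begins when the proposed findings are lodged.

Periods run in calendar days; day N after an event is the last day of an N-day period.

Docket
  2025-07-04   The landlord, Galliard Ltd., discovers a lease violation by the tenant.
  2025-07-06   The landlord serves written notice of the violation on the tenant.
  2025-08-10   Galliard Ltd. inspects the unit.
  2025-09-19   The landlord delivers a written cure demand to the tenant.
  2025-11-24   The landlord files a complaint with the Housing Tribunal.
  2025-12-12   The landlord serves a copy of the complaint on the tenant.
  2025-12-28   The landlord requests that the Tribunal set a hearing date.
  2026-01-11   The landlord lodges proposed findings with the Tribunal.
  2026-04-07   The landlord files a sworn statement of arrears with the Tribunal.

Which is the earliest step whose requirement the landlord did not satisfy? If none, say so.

Step 4

Step 1: 45 days after 2025-07-04 (when the violation is discovered) is 2025-08-18; completed 2025-07-06, before the deadline.
Step 2: 77 days after 2025-07-06 (when the written notice is served) is 2025-09-21; completed 2025-09-19, before the deadline.
Step 3: 45 days after 2025-10-13 (end of the 24-day response period, which began when the cure demand is delivered on 2025-09-19) is 2025-11-27; done 2025-11-24 — timely.
Step 4: the earliest permitted date is 7 days after 2025-12-10 (end of the 16-day waiting period, which began when the complaint is filed on 2025-11-24), i.e. 2025-12-17; done 2025-12-12 — 5 days too early.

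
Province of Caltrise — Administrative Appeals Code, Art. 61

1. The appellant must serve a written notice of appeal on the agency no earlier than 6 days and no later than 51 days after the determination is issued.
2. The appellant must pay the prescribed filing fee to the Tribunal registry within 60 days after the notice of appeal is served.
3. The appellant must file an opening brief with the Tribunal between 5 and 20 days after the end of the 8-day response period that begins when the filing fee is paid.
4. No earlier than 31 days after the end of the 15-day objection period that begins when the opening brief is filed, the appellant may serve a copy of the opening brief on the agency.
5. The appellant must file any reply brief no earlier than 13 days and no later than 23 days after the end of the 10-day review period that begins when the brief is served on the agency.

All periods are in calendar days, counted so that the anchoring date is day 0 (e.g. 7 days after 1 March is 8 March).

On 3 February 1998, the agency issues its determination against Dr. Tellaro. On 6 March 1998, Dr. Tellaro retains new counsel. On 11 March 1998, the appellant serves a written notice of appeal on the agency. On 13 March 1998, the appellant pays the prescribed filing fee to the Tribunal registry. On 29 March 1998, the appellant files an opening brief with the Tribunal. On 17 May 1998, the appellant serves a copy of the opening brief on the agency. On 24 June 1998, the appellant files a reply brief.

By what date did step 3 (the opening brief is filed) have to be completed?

The filing fee is paid on 13 March 1998; the 8-day response period therefore ends 21 March 1998, and step 3 runs from that date. The window is 5–20 days after 21 March 1998; it closes on 10 April 1998.

10 April 1998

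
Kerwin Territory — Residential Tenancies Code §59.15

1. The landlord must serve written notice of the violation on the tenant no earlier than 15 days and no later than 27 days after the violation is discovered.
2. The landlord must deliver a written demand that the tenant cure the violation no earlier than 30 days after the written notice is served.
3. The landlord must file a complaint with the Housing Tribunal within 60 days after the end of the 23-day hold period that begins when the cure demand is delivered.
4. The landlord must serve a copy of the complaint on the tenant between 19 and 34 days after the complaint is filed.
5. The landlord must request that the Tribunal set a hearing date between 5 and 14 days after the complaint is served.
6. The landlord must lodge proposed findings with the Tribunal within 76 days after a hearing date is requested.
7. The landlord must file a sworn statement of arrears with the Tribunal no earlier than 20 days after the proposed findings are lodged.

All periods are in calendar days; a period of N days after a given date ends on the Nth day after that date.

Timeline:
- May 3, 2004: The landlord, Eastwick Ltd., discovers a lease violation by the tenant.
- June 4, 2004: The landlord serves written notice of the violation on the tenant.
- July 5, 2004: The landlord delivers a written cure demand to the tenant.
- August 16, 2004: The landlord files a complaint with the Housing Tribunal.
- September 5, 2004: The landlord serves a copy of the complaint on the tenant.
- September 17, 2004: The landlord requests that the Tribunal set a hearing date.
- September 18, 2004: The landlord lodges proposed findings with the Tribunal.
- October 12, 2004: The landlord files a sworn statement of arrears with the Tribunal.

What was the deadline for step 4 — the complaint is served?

Step 4 runs from August 16, 2004, when the complaint is filed. The window is 19–34 days after August 16, 2004; it closes on September 19, 2004.

September 19, 2004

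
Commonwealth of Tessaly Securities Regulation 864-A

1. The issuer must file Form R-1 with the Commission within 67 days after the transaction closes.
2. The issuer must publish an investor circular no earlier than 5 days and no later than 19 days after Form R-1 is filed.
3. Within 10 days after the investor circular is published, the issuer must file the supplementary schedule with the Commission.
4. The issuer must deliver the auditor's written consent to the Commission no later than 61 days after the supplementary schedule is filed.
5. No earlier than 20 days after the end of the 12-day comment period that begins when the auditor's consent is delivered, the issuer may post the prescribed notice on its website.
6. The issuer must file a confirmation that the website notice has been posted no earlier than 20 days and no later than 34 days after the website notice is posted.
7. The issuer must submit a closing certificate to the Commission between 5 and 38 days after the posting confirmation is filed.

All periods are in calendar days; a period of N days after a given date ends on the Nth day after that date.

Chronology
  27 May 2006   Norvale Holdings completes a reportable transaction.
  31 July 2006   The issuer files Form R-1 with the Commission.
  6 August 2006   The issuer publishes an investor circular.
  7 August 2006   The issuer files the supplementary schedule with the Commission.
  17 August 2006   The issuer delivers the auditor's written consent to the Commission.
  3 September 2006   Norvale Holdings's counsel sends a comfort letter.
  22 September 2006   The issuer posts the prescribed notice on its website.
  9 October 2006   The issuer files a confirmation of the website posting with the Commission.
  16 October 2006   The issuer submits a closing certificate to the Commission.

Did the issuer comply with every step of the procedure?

No

(1) due by 27 May 2006 + 67 days = 2 August 2006; completed 31 July 2006, before the deadline.
(2) the permitted window runs from 31 July 2006 + 5 = 5 August 2006 to 31 July 2006 + 19 = 19 August 2006; 6 August 2006 falls inside that range.
(3) due by 6 August 2006 + 10 days = 16 August 2006; completed 7 August 2006, before the deadline.
(4) due by 7 August 2006 + 61 days = 7 October 2006; completed 17 August 2006, before the deadline.
(5) permitted from 29 August 2006 + 20 days = 18 September 2006 onward; 22 September 2006 is on or after that date.
(6) the permitted window runs from 22 September 2006 + 20 = 12 October 2006 to 22 September 2006 + 34 = 26 October 2006; done 9 October 2006 — 3 days before the window opened.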